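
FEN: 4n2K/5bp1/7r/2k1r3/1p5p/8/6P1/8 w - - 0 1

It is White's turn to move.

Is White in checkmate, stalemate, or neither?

checkmate

White to move; white king on h8.
In check: yes, from the black rook on h6.
King squares — g7: attacked by Ne8; h7: attacked by Rh6; g8: attacked by Bf7.
Legal moves for White: none.
In check with no legal moves → checkmate.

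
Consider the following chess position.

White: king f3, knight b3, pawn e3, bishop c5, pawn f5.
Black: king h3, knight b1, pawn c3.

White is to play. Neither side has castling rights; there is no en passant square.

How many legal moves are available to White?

White to move; king on f3.
In check: no.
Legal moves: Bf8, Be7, Ba7, Bd6, Bb6, Bd4, Bb4, Ba3, Kf4, Ke4, Kf2, Ke2, Na5, Nd4, Nd2, Nc1, Na1, f6, e4.
Count: 19.

19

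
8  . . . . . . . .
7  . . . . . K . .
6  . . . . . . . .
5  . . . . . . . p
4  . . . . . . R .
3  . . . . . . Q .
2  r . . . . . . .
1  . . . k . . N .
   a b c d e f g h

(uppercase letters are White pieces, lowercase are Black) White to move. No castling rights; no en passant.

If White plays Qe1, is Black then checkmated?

no

After Qe1: black king on d1; in check: yes, from the white queen on e1.
Black has 2 legal replies: Kc2, Kxe1.
In check but a legal move exists → not checkmate.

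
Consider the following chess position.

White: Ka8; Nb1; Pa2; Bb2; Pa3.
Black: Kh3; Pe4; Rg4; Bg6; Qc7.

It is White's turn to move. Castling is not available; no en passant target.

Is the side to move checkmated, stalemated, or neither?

neither

White to move; white king on a8.
In check: no.
Legal moves for White: Bh8, Bg7, Bf6, Be5, Bd4, Bc3, Bc1, Ba1, Nc3, Nd2, a4.
White has 11 legal moves and is not in check → neither.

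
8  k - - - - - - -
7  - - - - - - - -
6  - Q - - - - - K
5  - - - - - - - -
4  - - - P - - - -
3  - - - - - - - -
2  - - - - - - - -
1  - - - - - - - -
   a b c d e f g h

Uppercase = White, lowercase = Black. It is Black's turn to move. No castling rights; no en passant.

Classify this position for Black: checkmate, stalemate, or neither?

stalemate

Black to move; black king on a8.
In check: no.
King squares — a7: attacked by Qb6; b7: attacked by Qb6; b8: attacked by Qb6.
Legal moves for Black: none.
Not in check and no legal moves → stalemate.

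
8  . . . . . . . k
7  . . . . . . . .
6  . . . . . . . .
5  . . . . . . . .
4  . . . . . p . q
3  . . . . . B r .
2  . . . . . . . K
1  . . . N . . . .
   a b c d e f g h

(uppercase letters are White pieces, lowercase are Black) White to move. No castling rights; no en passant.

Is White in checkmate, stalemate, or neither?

White to move; white king on h2.
In check: yes, from the black queen on h4.
King squares — g1: attacked by Rg3; h1: attacked by Qh4; g2: attacked by Rg3; g3: attacked by Pf4; h3: attacked by Rg3.
Legal moves for White: none.
In check with no legal moves → checkmate.

checkmate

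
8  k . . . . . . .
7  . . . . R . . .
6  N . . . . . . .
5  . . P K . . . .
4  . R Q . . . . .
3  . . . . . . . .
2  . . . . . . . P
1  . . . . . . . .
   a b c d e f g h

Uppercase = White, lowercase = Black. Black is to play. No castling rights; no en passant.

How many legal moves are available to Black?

Black to move; king on a8.
In check: no.
Legal moves: none.
Count: 0.

0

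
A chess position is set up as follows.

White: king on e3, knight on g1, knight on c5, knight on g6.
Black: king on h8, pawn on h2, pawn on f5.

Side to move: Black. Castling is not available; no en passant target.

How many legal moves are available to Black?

3

Black to move; king on h8.
In check: yes, from the white knight on g6.
Legal moves: Kg8, Kh7, Kg7.
Count: 3.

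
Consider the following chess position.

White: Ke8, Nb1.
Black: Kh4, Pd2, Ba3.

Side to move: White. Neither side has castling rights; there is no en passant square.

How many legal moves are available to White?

6

White to move; king on e8.
In check: no.
Legal moves: Kd8, Kf7, Kd7, Nc3, Nxa3, Nxd2.
Count: 6.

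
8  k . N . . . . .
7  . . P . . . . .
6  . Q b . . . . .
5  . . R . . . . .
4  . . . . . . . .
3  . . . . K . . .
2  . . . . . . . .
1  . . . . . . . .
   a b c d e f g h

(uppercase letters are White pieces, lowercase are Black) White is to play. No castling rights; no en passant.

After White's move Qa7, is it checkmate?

yes

After Qa7: black king on a8; in check: yes, from the white queen on a7.
King squares — a7: attacked by Nc8; b7: attacked by Qa7; b8: attacked by Qa7.
Black has no legal moves → checkmate.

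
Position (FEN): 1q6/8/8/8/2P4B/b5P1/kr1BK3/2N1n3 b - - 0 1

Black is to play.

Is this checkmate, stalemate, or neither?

Black to move; black king on a2.
In check: yes, from the white knight on c1.
King squares — a1: available; b1: available; b2: own rook; a3: own bishop; b3: attacked by Nc1.
Legal moves for Black: Kb1, Ka1.
Black is in check but has 2 legal moves → neither.

neither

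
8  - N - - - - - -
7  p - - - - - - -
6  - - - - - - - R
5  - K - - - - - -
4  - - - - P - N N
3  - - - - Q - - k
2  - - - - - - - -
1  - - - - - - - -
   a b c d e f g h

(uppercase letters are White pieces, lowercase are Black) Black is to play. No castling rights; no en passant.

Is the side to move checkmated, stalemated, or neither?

Black to move; black king on h3.
In check: yes, from the white queen on e3.
King squares — g2: attacked by Nh4; h2: attacked by Ng4; g3: attacked by Qe3; g4: available; h4: attacked by Rh6.
Legal moves for Black: Kxg4.
Black is in check but has 1 legal move → neither.

neither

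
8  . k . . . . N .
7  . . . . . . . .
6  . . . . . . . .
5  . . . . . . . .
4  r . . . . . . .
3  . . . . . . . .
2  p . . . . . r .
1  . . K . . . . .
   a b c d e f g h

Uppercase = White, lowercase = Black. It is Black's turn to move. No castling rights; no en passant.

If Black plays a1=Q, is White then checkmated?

yes

After a1=Q: white king on c1; in check: yes, from the black queen on a1.
King squares — b1: attacked by Qa1; d1: attacked by Qa1; b2: attacked by Qa1; c2: attacked by Rg2; d2: attacked by Rg2.
White has no legal moves → checkmate.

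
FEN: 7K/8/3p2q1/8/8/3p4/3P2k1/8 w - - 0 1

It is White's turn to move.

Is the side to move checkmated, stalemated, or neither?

stalemate

White to move; white king on h8.
In check: no.
King squares — g7: attacked by Qg6; h7: attacked by Qg6; g8: attacked by Qg6.
Legal moves for White: none.
Not in check and no legal moves → stalemate.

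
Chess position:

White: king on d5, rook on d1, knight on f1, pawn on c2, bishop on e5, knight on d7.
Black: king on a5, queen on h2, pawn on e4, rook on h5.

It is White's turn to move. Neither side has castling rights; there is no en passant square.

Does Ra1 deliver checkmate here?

After Ra1: black king on a5; in check: yes, from the white rook on a1.
Black has 2 legal replies: Kb5, Kb4.
In check but a legal move exists → not checkmate.

no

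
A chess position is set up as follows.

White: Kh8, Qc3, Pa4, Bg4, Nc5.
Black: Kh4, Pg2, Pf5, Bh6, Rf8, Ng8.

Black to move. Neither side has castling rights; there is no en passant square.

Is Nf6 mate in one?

After Nf6: white king on h8; in check: yes, from the black rook on f8.
King squares — g7: attacked by Bh6; h7: attacked by Nf6; g8: attacked by Nf6.
White has no legal moves → checkmate.

yes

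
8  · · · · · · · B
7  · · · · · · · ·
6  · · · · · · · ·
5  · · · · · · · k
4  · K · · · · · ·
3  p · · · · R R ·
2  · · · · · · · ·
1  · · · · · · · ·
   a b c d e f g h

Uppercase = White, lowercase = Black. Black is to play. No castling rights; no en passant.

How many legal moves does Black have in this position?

Black to move; king on h5.
In check: no.
Legal moves: Kh6, Kh4, a2.
Count: 3.

3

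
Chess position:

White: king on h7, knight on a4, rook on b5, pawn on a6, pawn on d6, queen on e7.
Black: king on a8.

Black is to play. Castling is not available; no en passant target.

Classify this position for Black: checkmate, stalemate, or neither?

stalemate

Black to move; black king on a8.
In check: no.
King squares — a7: attacked by Qe7; b7: attacked by Rb5; b8: attacked by Rb5.
Legal moves for Black: none.
Not in check and no legal moves → stalemate.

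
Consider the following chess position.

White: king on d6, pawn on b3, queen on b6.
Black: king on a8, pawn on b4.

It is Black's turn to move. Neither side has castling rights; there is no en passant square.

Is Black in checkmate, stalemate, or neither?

Black to move; black king on a8.
In check: no.
King squares — a7: attacked by Qb6; b7: attacked by Qb6; b8: attacked by Qb6.
Legal moves for Black: none.
Not in check and no legal moves → stalemate.

stalemate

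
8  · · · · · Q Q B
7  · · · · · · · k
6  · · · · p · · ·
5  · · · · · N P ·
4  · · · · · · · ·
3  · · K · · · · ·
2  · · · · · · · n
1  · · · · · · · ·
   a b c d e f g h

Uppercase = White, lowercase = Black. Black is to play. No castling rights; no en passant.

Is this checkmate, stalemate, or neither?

checkmate

Black to move; black king on h7.
In check: yes, from the white queen on g8.
King squares — g6: attacked by Qg8; h6: attacked by Nf5; g7: attacked by Nf5; g8: attacked by Qf8; h8: attacked by Qg8.
Legal moves for Black: none.
In check with no legal moves → checkmate.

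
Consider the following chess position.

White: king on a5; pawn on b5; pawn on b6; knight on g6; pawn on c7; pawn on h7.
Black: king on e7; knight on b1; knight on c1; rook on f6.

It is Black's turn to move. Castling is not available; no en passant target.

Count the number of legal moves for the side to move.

Black to move; king on e7.
In check: yes, from the white knight on g6.
Legal moves: Ke8, Kf7, Kd7, Ke6, Kd6, Rxg6.
Count: 6.

6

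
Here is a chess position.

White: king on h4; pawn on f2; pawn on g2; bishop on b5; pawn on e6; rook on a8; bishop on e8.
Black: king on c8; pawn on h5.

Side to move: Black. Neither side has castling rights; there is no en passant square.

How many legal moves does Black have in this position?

Black to move; king on c8.
In check: yes, from the white rook on a8.
Legal moves: Kc7, Kb7.
Count: 2.

2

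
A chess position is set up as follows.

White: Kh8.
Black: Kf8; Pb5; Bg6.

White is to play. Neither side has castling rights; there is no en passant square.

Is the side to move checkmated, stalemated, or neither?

White to move; white king on h8.
In check: no.
King squares — g7: attacked by Kf8; h7: attacked by Bg6; g8: attacked by Kf8.
Legal moves for White: none.
Not in check and no legal moves → stalemate.

stalemate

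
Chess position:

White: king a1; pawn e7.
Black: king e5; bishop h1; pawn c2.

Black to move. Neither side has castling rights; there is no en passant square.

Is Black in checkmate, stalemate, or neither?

neither

Black to move; black king on e5.
In check: no.
Legal moves for Black include: Kf6, Ke6, Kd6, Kf5, Kd5, Kf4, Ke4, Kd4, Ba8, Bb7, Bc6, Bd5, Be4, Bf3, Bg2, c1=Q+, c1=R+, c1=B, ... (list truncated; more exist).
Black has legal moves and is not in check → neither.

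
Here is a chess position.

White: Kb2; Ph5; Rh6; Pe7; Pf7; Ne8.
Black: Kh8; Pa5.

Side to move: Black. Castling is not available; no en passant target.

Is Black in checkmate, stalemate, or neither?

Black to move; black king on h8.
In check: yes, from the white rook on h6.
King squares — g7: attacked by Ne8; h7: attacked by Rh6; g8: attacked by Pf7.
Legal moves for Black: none.
In check with no legal moves → checkmate.

checkmate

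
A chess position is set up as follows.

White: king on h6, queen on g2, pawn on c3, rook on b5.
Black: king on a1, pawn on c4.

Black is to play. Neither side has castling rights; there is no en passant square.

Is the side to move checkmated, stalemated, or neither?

Black to move; black king on a1.
In check: no.
King squares — b1: attacked by Rb5; a2: attacked by Qg2; b2: attacked by Qg2.
Legal moves for Black: none.
Not in check and no legal moves → stalemate.

stalemate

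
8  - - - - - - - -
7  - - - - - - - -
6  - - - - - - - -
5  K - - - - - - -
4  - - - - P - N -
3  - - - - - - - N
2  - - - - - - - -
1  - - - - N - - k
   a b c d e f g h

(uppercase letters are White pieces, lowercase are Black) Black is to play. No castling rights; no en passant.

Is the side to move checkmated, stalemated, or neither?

Black to move; black king on h1.
In check: no.
King squares — g1: attacked by Nh3; g2: attacked by Ne1; h2: attacked by Ng4.
Legal moves for Black: none.
Not in check and no legal moves → stalemate.

stalemate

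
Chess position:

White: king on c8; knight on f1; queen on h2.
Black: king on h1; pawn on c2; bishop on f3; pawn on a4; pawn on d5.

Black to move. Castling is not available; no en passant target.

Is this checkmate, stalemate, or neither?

Black to move; black king on h1.
In check: yes, from the white queen on h2.
King squares — g1: attacked by Qh2; g2: attacked by Qh2; h2: attacked by Nf1.
Legal moves for Black: none.
In check with no legal moves → checkmate.

checkmate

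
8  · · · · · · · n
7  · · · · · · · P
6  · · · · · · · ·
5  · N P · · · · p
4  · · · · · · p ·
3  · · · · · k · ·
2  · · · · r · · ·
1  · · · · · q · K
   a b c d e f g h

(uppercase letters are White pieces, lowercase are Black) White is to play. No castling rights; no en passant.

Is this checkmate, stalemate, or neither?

White to move; white king on h1.
In check: yes, from the black queen on f1.
King squares — g1: attacked by Qf1; g2: attacked by Qf1; h2: attacked by Re2.
Legal moves for White: none.
In check with no legal moves → checkmate.

checkmate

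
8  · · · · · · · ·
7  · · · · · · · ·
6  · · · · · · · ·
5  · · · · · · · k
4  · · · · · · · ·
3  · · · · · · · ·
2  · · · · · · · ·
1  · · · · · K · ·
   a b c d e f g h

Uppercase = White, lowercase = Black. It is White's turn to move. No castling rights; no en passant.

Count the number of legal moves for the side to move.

5

White to move; king on f1.
In check: no.
Legal moves: Kg2, Kf2, Ke2, Kg1, Ke1.
Count: 5.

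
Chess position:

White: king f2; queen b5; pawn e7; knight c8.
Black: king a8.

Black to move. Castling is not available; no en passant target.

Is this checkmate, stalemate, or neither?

stalemate

Black to move; black king on a8.
In check: no.
King squares — a7: attacked by Nc8; b7: attacked by Qb5; b8: attacked by Qb5.
Legal moves for Black: none.
Not in check and no legal moves → stalemate.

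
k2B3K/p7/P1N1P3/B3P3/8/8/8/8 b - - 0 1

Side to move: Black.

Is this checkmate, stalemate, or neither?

Black to move; black king on a8.
In check: no.
King squares — a7: own pawn; b7: attacked by Pa6; b8: attacked by Nc6.
Legal moves for Black: none.
Not in check and no legal moves → stalemate.

stalemate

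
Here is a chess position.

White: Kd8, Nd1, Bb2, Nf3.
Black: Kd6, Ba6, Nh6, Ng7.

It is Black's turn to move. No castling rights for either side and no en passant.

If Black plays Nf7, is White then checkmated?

yes

After Nf7: white king on d8; in check: yes, from the black knight on f7.
King squares — c7: attacked by Kd6; d7: attacked by Kd6; e7: attacked by Kd6; c8: attacked by Ba6; e8: attacked by Ng7.
White has no legal moves → checkmate.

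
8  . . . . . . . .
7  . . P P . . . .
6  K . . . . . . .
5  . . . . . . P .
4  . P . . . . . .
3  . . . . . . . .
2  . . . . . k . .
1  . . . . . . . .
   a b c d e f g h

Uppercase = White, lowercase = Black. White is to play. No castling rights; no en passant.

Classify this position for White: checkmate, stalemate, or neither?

White to move; white king on a6.
In check: no.
Legal moves for White: Kb7, Ka7, Kb6, Kb5, Ka5, d8=Q, d8=R, d8=B, d8=N, c8=Q, c8=R, c8=B, c8=N, g6, b5.
White has 15 legal moves and is not in check → neither.

neither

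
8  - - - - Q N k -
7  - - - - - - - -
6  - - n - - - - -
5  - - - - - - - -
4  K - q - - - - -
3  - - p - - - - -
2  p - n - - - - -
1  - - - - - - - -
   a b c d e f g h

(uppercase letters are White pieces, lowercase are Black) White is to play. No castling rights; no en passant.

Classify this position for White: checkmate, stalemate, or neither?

White to move; white king on a4.
In check: yes, from the black queen on c4.
King squares — a3: attacked by Nc2; b3: attacked by Qc4; b4: attacked by Nc2; a5: attacked by Nc6; b5: attacked by Qc4.
Legal moves for White: none.
In check with no legal moves → checkmate.

checkmate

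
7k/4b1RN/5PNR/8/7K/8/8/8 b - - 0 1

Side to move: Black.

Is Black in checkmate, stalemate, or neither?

Black to move; black king on h8.
In check: yes, from the white knight on g6.
King squares — g7: attacked by Pf6; h7: attacked by Rh6; g8: attacked by Rg7.
Legal moves for Black: none.
In check with no legal moves → checkmate.

checkmate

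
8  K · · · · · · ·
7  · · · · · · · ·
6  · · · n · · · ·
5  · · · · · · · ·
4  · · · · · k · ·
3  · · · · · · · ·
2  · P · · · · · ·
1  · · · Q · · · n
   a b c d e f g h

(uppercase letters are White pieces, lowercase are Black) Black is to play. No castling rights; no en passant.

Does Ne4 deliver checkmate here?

After Ne4: white king on a8; in check: no.
White is not in check, so this cannot be checkmate.

no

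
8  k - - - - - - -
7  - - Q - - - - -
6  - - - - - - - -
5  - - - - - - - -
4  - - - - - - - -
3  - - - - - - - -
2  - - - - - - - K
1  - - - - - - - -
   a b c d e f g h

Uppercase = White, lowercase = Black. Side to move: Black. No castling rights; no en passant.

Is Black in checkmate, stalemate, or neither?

Black to move; black king on a8.
In check: no.
King squares — a7: attacked by Qc7; b7: attacked by Qc7; b8: attacked by Qc7.
Legal moves for Black: none.
Not in check and no legal moves → stalemate.

stalemate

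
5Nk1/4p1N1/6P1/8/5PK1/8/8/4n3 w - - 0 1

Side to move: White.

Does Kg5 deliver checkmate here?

no

After Kg5: black king on g8; in check: no.
Black is not in check, so this cannot be checkmate.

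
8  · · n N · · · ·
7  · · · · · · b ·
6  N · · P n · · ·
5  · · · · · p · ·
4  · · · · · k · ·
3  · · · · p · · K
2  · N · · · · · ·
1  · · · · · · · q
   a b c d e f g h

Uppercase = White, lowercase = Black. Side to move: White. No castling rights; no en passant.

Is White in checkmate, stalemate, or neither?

White to move; white king on h3.
In check: yes, from the black queen on h1.
King squares — g2: attacked by Qh1; h2: attacked by Qh1; g3: attacked by Kf4; g4: attacked by Kf4; h4: attacked by Qh1.
Legal moves for White: none.
In check with no legal moves → checkmate.

checkmate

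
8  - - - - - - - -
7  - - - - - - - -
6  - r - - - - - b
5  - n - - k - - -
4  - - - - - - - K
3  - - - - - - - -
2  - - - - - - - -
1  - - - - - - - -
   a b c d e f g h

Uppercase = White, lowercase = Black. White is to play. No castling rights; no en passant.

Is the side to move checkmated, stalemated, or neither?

White to move; white king on h4.
In check: no.
Legal moves for White: Kh5, Kg4, Kh3, Kg3.
White has 4 legal moves and is not in check → neither.

neither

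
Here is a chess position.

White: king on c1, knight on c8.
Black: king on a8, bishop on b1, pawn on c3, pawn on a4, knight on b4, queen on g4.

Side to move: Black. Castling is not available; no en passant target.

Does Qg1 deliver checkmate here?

yes

After Qg1: white king on c1; in check: yes, from the black queen on g1.
King squares — b1: attacked by Qg1; d1: attacked by Qg1; b2: attacked by Pc3; c2: attacked by Bb1; d2: attacked by Pc3.
White has no legal moves → checkmate.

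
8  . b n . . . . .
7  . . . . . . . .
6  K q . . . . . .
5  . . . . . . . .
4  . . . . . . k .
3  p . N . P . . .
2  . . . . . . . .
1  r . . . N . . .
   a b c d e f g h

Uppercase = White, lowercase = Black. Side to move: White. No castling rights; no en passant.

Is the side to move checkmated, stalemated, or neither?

White to move; white king on a6.
In check: yes, from the black queen on b6.
King squares — a5: attacked by Qb6; b5: attacked by Qb6; b6: attacked by Nc8; a7: attacked by Qb6; b7: attacked by Qb6.
Legal moves for White: none.
In check with no legal moves → checkmate.

checkmate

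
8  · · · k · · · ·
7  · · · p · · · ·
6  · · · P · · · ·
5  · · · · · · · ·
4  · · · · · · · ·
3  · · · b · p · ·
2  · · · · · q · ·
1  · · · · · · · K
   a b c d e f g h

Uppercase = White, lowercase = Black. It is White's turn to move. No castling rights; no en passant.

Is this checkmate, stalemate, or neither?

stalemate

White to move; white king on h1.
In check: no.
King squares — g1: attacked by Qf2; g2: attacked by Qf2; h2: attacked by Qf2.
Legal moves for White: none.
Not in check and no legal moves → stalemate.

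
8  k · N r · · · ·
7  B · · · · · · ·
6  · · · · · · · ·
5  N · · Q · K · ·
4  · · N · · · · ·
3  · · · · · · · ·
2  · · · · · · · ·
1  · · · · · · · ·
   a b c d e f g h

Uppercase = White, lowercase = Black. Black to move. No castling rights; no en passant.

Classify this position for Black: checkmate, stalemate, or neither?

Black to move; black king on a8.
In check: yes, from the white queen on d5.
Legal moves for Black: Rxd5+.
Black is in check but has 1 legal move → neither.

neither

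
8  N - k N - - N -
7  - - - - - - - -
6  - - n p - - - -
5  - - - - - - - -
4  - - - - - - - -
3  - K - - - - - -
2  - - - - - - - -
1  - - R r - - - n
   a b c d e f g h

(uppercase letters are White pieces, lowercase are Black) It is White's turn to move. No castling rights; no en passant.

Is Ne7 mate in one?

no

After Ne7: black king on c8; in check: yes, from the white knight on e7.
Black has 3 legal replies: Kxd8, Kb8, Kd7.
In check but a legal move exists → not checkmate.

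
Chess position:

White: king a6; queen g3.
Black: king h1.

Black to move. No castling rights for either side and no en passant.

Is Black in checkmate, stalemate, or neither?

Black to move; black king on h1.
In check: no.
King squares — g1: attacked by Qg3; g2: attacked by Qg3; h2: attacked by Qg3.
Legal moves for Black: none.
Not in check and no legal moves → stalemate.

stalemate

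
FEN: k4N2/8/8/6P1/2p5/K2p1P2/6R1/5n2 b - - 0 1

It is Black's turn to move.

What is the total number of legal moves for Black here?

Black to move; king on a8.
In check: no.
Legal moves: Kb8, Kb7, Ka7, Ng3, Ne3, Nh2, Nd2, c3, d2.
Count: 9.

9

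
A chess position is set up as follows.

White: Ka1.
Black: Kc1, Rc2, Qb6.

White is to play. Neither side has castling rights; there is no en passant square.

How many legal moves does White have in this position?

White to move; king on a1.
In check: no.
Legal moves: none.
Count: 0.

0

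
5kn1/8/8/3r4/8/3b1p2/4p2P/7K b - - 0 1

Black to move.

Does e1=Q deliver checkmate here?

After e1=Q: white king on h1; in check: yes, from the black queen on e1.
King squares — g1: attacked by Qe1; g2: attacked by Pf3; h2: own pawn.
White has no legal moves → checkmate.

yes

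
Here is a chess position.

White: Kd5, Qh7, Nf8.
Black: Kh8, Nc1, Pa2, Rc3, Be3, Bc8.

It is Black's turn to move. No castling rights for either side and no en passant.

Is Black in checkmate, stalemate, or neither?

Black to move; black king on h8.
In check: yes, from the white queen on h7.
King squares — g7: attacked by Qh7; h7: attacked by Nf8; g8: attacked by Qh7.
Legal moves for Black: none.
In check with no legal moves → checkmate.

checkmate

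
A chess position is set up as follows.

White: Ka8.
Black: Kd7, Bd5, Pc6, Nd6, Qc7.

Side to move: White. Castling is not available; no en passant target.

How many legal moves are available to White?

White to move; king on a8.
In check: no.
Legal moves: none.
Count: 0.

0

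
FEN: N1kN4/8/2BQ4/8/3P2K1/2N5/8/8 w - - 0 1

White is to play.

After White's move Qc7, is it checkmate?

yes

After Qc7: black king on c8; in check: yes, from the white queen on c7.
King squares — b7: attacked by Bc6; c7: attacked by Na8; d7: attacked by Bc6; b8: attacked by Qc7; d8: attacked by Qc7.
Black has no legal moves → checkmate.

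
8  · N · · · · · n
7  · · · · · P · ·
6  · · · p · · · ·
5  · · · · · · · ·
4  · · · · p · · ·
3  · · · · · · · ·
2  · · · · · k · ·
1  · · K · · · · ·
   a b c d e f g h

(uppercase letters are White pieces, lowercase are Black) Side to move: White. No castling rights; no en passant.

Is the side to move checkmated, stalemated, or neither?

White to move; white king on c1.
In check: no.
Legal moves for White: Nd7, Nc6, Na6, Kd2, Kc2, Kb2, Kd1, Kb1, f8=Q+, f8=R+, f8=B, f8=N.
White has 12 legal moves and is not in check → neither.

neither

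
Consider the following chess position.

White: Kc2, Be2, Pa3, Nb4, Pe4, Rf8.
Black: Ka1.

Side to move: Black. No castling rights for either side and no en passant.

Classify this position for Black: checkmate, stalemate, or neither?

Black to move; black king on a1.
In check: no.
King squares — b1: attacked by Kc2; a2: attacked by Nb4; b2: attacked by Kc2.
Legal moves for Black: none.
Not in check and no legal moves → stalemate.

stalemate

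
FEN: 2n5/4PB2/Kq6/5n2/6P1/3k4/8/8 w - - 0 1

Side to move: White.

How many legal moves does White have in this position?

0

White to move; king on a6.
In check: yes, from the black queen on b6.
Legal moves: none.
Count: 0.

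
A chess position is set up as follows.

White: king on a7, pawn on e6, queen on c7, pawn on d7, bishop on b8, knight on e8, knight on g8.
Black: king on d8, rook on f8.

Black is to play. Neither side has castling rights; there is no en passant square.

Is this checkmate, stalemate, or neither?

Black to move; black king on d8.
In check: yes, from the white queen on c7.
King squares — c7: attacked by Bb8; d7: attacked by Pe6; e7: attacked by Ng8; c8: attacked by Qc7; e8: attacked by Pd7.
Legal moves for Black: none.
In check with no legal moves → checkmate.

checkmate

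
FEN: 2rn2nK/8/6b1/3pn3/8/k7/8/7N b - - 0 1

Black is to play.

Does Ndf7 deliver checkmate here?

After Ndf7: white king on h8; in check: yes, from the black knight on f7.
White has 1 legal reply: Kg7.
In check but a legal move exists → not checkmate.

no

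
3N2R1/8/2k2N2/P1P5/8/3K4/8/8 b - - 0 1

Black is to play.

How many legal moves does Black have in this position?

3

Black to move; king on c6.
In check: yes, from the white knight on d8.
Legal moves: Kc7, Kxc5, Kb5.
Count: 3.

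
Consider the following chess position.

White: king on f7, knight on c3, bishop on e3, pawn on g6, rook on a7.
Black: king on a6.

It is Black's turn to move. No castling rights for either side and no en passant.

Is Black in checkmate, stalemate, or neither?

Black to move; black king on a6.
In check: yes, from the white rook on a7.
King squares — a5: attacked by Ra7; b5: attacked by Nc3; b6: attacked by Be3; a7: attacked by Be3; b7: attacked by Ra7.
Legal moves for Black: none.
In check with no legal moves → checkmate.

checkmate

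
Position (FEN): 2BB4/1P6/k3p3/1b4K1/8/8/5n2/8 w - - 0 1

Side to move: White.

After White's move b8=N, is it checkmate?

no

After b8=N: black king on a6; in check: yes, from the white knight on b8 and the white bishop on c8.
Black has 1 legal reply: Ka7.
In check but a legal move exists → not checkmate.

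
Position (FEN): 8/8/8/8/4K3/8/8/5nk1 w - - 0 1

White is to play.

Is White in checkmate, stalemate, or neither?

neither

White to move; white king on e4.
In check: no.
Legal moves for White: Kf5, Ke5, Kd5, Kf4, Kd4, Kf3, Kd3.
White has 7 legal moves and is not in check → neither.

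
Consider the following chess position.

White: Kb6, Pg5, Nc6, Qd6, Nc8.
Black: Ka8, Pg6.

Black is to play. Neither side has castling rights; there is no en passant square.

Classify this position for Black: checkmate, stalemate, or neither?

stalemate

Black to move; black king on a8.
In check: no.
King squares — a7: attacked by Kb6; b7: attacked by Kb6; b8: attacked by Nc6.
Legal moves for Black: none.
Not in check and no legal moves → stalemate.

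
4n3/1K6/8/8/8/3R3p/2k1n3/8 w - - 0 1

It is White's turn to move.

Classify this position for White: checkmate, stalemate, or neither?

neither

White to move; white king on b7.
In check: no.
Legal moves for White include: Kc8, Kb8, Ka8, Ka7, Kc6, Kb6, Ka6, Rd8, Rd7, Rd6, Rd5, Rd4, Rxh3, Rg3, Rf3, Re3, Rc3+, Rb3, ... (list truncated; more exist).
White has legal moves and is not in check → neither.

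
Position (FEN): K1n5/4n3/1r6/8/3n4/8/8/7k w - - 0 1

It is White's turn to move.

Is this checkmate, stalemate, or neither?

stalemate

White to move; white king on a8.
In check: no.
King squares — a7: attacked by Nc8; b7: attacked by Rb6; b8: attacked by Rb6.
Legal moves for White: none.
Not in check and no legal moves → stalemate.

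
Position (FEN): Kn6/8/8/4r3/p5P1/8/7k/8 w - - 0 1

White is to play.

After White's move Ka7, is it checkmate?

After Ka7: black king on h2; in check: no.
Black is not in check, so this cannot be checkmate.

no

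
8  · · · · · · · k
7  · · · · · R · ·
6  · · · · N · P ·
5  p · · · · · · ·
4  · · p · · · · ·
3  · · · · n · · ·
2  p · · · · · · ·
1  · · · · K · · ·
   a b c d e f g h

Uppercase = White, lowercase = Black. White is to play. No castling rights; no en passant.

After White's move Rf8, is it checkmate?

After Rf8: black king on h8; in check: yes, from the white rook on f8.
King squares — g7: attacked by Ne6; h7: attacked by Pg6; g8: attacked by Rf8.
Black has no legal moves → checkmate.

yes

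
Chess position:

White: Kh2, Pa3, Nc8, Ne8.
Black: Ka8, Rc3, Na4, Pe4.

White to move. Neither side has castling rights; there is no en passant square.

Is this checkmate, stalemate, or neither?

White to move; white king on h2.
In check: no.
Legal moves for White: Ng7, Nc7+, Nf6, Ned6, Ne7, Na7, Ncd6, Nb6+, Kg2, Kh1, Kg1.
White has 11 legal moves and is not in check → neither.

neither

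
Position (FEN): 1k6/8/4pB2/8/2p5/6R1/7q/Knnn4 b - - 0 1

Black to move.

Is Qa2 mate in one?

yes

After Qa2: white king on a1; in check: yes, from the black queen on a2.
King squares — b1: attacked by Qa2; a2: attacked by Nc1; b2: attacked by Nd1.
White has no legal moves → checkmate.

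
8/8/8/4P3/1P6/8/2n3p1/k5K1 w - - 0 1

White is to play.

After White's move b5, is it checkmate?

no

After b5: black king on a1; in check: no.
Black is not in check, so this cannot be checkmate.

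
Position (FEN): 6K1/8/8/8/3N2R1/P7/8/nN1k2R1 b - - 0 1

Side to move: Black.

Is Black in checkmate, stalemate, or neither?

Black to move; black king on d1.
In check: yes, from the white rook on g1.
King squares — c1: attacked by Rg1; e1: attacked by Rg1; c2: attacked by Nd4; d2: attacked by Nb1; e2: attacked by Nd4.
Legal moves for Black: none.
In check with no legal moves → checkmate.

checkmate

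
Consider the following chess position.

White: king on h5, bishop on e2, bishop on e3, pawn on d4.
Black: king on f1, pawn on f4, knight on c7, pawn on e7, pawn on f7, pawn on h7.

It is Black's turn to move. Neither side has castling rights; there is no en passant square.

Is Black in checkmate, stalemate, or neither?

neither

Black to move; black king on f1.
In check: yes, from the white bishop on e2.
King squares — e1: available; g1: attacked by Be3; e2: available; f2: attacked by Be3; g2: available.
Legal moves for Black: Kg2, Kxe2, Ke1.
Black is in check but has 3 legal moves → neither.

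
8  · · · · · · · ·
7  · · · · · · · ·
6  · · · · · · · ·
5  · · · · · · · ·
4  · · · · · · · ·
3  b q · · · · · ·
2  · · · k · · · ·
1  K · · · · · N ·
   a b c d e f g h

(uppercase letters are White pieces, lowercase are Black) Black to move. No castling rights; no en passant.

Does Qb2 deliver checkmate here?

After Qb2: white king on a1; in check: yes, from the black queen on b2.
King squares — b1: attacked by Qb2; a2: attacked by Qb2; b2: attacked by Ba3.
White has no legal moves → checkmate.

yes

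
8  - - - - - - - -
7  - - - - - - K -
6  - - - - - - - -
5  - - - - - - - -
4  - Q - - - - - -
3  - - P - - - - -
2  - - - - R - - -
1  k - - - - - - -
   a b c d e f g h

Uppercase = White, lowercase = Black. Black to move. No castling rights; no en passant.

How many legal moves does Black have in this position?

0

Black to move; king on a1.
In check: no.
Legal moves: none.
Count: 0.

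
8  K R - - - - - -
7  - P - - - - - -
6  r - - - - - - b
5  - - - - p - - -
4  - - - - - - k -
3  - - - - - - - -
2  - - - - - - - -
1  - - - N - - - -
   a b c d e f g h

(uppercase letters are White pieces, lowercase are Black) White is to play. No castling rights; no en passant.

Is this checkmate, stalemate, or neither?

White to move; white king on a8.
In check: yes, from the black rook on a6.
King squares — a7: attacked by Ra6; b7: own pawn; b8: own rook.
Legal moves for White: none.
In check with no legal moves → checkmate.

checkmate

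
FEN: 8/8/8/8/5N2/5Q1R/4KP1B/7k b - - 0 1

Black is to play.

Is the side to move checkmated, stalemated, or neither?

checkmate

Black to move; black king on h1.
In check: yes, from the white queen on f3.
King squares — g1: attacked by Bh2; g2: attacked by Qf3; h2: attacked by Rh3.
Legal moves for Black: none.
In check with no legal moves → checkmate.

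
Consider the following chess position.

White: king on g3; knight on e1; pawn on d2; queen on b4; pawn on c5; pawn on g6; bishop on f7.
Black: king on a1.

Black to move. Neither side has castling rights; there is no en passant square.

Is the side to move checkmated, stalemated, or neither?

Black to move; black king on a1.
In check: no.
King squares — b1: attacked by Qb4; a2: attacked by Bf7; b2: attacked by Qb4.
Legal moves for Black: none.
Not in check and no legal moves → stalemate.

stalemate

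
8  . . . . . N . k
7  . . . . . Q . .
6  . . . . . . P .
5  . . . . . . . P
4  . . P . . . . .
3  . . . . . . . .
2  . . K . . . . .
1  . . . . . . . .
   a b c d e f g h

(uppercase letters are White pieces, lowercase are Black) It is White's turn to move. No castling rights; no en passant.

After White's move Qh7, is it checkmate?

yes

After Qh7: black king on h8; in check: yes, from the white queen on h7.
King squares — g7: attacked by Qh7; h7: attacked by Pg6; g8: attacked by Qh7.
Black has no legal moves → checkmate.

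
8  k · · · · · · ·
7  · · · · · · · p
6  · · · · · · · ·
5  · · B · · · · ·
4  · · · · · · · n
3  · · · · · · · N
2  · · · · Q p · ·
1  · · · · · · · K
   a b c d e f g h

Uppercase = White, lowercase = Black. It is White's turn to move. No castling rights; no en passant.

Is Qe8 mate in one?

no

After Qe8: black king on a8; in check: yes, from the white queen on e8.
Black has 1 legal reply: Kb7.
In check but a legal move exists → not checkmate.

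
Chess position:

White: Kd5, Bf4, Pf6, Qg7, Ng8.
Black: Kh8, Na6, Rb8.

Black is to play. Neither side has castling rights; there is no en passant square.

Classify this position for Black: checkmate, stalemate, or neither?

Black to move; black king on h8.
In check: yes, from the white queen on g7.
King squares — g7: attacked by Pf6; h7: attacked by Qg7; g8: attacked by Qg7.
Legal moves for Black: none.
In check with no legal moves → checkmate.

checkmate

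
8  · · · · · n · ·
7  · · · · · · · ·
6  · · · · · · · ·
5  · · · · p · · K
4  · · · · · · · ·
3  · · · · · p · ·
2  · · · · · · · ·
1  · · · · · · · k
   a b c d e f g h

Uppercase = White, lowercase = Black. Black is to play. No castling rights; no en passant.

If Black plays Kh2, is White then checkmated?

no

After Kh2: white king on h5; in check: no.
White is not in check, so this cannot be checkmate.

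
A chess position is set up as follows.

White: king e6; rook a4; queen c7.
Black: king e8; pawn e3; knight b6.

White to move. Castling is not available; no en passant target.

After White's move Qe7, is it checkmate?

After Qe7: black king on e8; in check: yes, from the white queen on e7.
King squares — d7: attacked by Ke6; e7: attacked by Ke6; f7: attacked by Ke6; d8: attacked by Qe7; f8: attacked by Qe7.
Black has no legal moves → checkmate.

yes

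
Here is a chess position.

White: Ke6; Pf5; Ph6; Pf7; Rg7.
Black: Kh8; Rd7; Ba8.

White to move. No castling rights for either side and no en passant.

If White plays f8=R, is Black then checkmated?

After f8=R: black king on h8; in check: yes, from the white rook on f8.
King squares — g7: attacked by Ph6; h7: attacked by Rg7; g8: attacked by Rg7.
Black has no legal moves → checkmate.

yes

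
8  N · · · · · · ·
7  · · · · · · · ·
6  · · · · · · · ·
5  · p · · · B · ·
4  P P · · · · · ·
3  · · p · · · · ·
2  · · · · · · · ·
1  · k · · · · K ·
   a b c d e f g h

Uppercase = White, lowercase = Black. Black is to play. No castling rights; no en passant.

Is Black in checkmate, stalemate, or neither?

Black to move; black king on b1.
In check: yes, from the white bishop on f5.
Legal moves for Black: Kb2, Ka2, Kc1, Ka1, c2.
Black is in check but has 5 legal moves → neither.

neither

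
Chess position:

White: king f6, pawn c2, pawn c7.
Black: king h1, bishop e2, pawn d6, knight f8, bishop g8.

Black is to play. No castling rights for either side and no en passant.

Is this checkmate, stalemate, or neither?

neither

Black to move; black king on h1.
In check: no.
Legal moves for Black include: Bh7, Bf7, Be6, Bd5, Bgc4, Bb3, Ba2, Nh7+, Nd7+, Ng6, Ne6, Ba6, Bh5, Bb5, Bg4, Bec4, Bf3, Bd3, ... (list truncated; more exist).
Black has legal moves and is not in check → neither.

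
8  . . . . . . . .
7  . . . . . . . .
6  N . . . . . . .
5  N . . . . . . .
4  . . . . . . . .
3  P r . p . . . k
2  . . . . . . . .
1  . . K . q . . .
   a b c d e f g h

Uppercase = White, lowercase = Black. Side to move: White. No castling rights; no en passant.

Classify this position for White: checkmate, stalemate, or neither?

checkmate

White to move; white king on c1.
In check: yes, from the black queen on e1.
King squares — b1: attacked by Qe1; d1: attacked by Qe1; b2: attacked by Rb3; c2: attacked by Pd3; d2: attacked by Qe1.
Legal moves for White: none.
In check with no legal moves → checkmate.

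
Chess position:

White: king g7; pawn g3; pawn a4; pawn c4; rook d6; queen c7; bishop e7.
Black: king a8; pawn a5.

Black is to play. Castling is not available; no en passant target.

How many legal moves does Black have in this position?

0

Black to move; king on a8.
In check: no.
Legal moves: none.
Count: 0.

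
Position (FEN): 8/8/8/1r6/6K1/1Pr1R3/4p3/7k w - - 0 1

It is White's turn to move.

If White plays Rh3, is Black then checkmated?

no

After Rh3: black king on h1; in check: yes, from the white rook on h3.
Black has 3 legal replies: Kg2, Kg1, Rxh3.
In check but a legal move exists → not checkmate.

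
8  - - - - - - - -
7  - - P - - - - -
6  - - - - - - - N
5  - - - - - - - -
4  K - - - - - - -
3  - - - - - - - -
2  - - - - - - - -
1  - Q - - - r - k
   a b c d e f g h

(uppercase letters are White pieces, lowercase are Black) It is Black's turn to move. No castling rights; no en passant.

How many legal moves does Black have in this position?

8

Black to move; king on h1.
In check: no.
Legal moves: Kh2, Kg2, Kg1, Rg1, Re1, Rd1, Rc1, Rxb1.
Count: 8.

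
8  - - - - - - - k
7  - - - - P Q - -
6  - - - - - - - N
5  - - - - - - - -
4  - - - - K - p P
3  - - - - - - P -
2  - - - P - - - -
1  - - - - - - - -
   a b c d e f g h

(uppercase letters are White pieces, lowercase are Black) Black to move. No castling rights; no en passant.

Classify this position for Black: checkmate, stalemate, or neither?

Black to move; black king on h8.
In check: no.
King squares — g7: attacked by Qf7; h7: attacked by Qf7; g8: attacked by Nh6.
Legal moves for Black: none.
Not in check and no legal moves → stalemate.

stalemate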